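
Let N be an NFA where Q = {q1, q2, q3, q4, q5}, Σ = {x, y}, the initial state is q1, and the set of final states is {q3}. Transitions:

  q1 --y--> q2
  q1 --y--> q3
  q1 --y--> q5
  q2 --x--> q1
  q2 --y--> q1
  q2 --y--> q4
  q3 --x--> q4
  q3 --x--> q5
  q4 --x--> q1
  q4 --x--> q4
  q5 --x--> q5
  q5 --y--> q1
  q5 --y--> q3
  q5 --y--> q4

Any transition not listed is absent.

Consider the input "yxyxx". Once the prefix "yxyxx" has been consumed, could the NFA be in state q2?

No

Start in {q1}.
Read 'y': q1→{q2, q3, q5}; now {q2, q3, q5}.
Read 'x': q2→{q1}, q3→{q4, q5}, q5→{q5}; now {q1, q4, q5}.
Read 'y': q1→{q2, q3, q5}, q4→∅, q5→{q1, q3, q4}; now {q1, q2, q3, q4, q5}.
Read 'x': q1→∅, q2→{q1}, q3→{q4, q5}, q4→{q1, q4}, q5→{q5}; now {q1, q4, q5}.
Read 'x': q1→∅, q4→{q1, q4}, q5→{q5}; now {q1, q4, q5}.
State q2 is not in {q1, q4, q5}.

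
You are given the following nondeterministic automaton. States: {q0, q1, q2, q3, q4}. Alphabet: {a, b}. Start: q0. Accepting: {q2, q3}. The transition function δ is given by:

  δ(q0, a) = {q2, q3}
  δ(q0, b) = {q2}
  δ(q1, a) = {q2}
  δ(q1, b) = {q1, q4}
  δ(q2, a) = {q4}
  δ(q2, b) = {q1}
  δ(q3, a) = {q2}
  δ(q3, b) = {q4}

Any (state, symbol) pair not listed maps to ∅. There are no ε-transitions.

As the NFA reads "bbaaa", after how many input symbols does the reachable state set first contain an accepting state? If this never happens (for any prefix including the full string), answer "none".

1

Start in {q0}.
Read 'b': {q0} → {q2}.
None of the earlier sets intersect F, but {q2} does.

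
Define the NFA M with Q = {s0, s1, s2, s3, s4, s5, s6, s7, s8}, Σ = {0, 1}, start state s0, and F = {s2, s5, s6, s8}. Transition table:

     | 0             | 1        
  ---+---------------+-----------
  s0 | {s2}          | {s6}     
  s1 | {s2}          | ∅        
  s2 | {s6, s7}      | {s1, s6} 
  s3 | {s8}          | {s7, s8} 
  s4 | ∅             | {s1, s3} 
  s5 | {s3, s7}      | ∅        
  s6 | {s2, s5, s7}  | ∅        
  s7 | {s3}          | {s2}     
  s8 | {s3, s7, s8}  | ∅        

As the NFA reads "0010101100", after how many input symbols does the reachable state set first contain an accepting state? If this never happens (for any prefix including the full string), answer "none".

Start in {s0}.
Read '0': s0→{s2}; now {s2}.
None of the earlier sets intersect F, but {s2} does.

1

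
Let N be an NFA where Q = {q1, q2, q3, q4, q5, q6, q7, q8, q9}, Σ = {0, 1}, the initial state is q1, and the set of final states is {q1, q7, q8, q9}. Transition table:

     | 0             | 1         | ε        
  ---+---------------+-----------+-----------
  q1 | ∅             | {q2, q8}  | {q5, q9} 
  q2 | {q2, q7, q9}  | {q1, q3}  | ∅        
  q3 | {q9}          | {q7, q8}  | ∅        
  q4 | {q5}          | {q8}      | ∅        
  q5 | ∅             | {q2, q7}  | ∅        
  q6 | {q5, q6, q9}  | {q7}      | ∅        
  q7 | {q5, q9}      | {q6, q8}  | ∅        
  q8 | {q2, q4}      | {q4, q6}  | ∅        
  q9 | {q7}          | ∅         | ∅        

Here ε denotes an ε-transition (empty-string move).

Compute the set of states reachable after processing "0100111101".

{q1, q2, q3, q5, q6, q7, q8, q9}

Start: ε-closure({q1}) = {q1, q5, q9}.
Read '0': {q1, q5, q9} → {q7}.
Read '1': {q7} → {q6, q8}.
Read '0': {q6, q8} → {q2, q4, q5, q6, q9}.
Read '0': {q2, q4, q5, q6, q9} → {q2, q5, q6, q7, q9}.
Read '1': {q2, q5, q6, q7, q9} → {q1, q2, q3, q5, q6, q7, q8, q9}.
Read '1': {q1, q2, q3, q5, q6, q7, q8, q9} → {q1, q2, q3, q4, q5, q6, q7, q8, q9}.
Read '1': {q1, q2, q3, q4, q5, q6, q7, q8, q9} → {q1, q2, q3, q4, q5, q6, q7, q8, q9}.
Read '1': {q1, q2, q3, q4, q5, q6, q7, q8, q9} → {q1, q2, q3, q4, q5, q6, q7, q8, q9}.
Read '0': {q1, q2, q3, q4, q5, q6, q7, q8, q9} → {q2, q4, q5, q6, q7, q9}.
Read '1': {q2, q4, q5, q6, q7, q9} → {q1, q2, q3, q5, q6, q7, q8, q9}.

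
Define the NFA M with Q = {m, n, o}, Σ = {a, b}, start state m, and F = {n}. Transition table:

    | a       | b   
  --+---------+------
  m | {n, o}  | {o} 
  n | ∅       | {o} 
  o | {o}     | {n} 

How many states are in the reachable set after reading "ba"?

1

Start in {m}.
Read 'b': m→{o}; now {o}.
Read 'a': o→{o}; now {o}.
That set has 1 state.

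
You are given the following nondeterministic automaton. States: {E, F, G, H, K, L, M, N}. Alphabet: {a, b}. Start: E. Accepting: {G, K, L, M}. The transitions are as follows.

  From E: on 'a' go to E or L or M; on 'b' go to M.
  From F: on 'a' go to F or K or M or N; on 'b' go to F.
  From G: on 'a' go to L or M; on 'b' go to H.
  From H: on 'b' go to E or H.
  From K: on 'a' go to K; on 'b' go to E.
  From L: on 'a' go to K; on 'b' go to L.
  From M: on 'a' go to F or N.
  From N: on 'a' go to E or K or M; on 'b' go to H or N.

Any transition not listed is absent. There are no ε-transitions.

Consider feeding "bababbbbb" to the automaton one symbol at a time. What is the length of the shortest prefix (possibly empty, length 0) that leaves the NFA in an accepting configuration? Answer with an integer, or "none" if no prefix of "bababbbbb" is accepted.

1

Start in {E}.
Read 'b': E→{M}; now {M}.
None of the earlier sets intersect F, but {M} does.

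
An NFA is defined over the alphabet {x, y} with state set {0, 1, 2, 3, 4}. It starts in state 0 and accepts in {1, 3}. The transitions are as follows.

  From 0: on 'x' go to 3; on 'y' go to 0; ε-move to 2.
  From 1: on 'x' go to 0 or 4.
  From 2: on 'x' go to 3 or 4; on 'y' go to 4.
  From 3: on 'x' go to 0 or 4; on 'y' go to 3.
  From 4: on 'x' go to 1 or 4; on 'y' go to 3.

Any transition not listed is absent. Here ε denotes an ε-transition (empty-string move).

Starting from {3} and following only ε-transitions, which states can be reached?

{3}

Begin with {3}.
No ε-moves leave this set, so the closure equals the set itself.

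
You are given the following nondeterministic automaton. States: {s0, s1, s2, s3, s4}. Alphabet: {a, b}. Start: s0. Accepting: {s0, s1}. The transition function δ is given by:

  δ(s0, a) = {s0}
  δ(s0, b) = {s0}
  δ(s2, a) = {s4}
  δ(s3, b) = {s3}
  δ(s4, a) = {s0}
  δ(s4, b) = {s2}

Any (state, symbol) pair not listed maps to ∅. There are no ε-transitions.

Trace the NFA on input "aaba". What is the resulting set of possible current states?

{s0}

Start in {s0}.
Read 'a': {s0} → {s0}.
Read 'a': {s0} → {s0}.
Read 'b': {s0} → {s0}.
Read 'a': {s0} → {s0}.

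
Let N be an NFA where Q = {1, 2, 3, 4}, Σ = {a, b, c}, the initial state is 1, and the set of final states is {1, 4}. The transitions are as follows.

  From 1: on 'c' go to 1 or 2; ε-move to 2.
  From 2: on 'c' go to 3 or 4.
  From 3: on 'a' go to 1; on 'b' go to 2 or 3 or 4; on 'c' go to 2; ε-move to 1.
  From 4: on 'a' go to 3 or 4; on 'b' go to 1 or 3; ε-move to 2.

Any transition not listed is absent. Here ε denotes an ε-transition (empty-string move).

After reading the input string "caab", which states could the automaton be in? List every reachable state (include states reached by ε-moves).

{1, 2, 3, 4}

Start: ε-closure({1}) = {1, 2}.
Read 'c': {1, 2} → {1, 2, 3, 4}.
Read 'a': {1, 2, 3, 4} → {1, 2, 3, 4}.
Read 'a': {1, 2, 3, 4} → {1, 2, 3, 4}.
Read 'b': {1, 2, 3, 4} → {1, 2, 3, 4}.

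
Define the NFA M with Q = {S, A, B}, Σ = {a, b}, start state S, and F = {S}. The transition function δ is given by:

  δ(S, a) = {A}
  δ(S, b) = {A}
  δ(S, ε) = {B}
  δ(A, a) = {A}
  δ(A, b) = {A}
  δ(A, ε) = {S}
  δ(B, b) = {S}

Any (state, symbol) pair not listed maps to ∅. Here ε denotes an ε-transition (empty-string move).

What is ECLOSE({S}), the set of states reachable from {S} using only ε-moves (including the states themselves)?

{S, B}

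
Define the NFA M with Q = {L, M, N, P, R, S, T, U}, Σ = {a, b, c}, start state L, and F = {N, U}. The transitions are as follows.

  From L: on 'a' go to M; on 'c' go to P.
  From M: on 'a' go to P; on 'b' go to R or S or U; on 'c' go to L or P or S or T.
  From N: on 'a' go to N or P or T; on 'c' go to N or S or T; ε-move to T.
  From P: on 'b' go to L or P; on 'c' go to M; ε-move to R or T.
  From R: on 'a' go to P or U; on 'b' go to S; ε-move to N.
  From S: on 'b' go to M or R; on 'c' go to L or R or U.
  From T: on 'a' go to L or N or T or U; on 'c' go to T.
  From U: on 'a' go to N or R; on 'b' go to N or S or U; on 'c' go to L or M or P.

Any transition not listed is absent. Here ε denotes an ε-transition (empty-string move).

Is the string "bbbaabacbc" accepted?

Start in {L}.
Read 'b': L→∅; now ∅.
The set is empty and remains empty for the remaining 9 symbols.
The final set ∅ contains no accepting state.

No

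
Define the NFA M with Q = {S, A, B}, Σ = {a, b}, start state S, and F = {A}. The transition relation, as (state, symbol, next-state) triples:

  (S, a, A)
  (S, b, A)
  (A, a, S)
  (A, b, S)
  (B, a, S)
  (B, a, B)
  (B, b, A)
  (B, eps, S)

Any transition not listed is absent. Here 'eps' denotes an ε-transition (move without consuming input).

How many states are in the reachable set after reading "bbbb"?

1

Start in {S}.
Read 'b': S→{A}; now {A}.
Read 'b': A→{S}; now {S}.
Read 'b': S→{A}; now {A}.
Read 'b': A→{S}; now {S}.
That set has 1 state.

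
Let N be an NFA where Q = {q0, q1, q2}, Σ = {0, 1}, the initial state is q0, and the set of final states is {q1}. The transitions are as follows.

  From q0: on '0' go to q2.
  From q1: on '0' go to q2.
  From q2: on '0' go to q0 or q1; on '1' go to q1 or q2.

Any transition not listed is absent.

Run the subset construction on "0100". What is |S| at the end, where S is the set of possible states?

3

Start in {q0}.
Read '0': q0→{q2}; now {q2}.
Read '1': q2→{q1, q2}; now {q1, q2}.
Read '0': q1→{q2}, q2→{q0, q1}; now {q0, q1, q2}.
Read '0': q0→{q2}, q1→{q2}, q2→{q0, q1}; now {q0, q1, q2}.
That set has 3 states.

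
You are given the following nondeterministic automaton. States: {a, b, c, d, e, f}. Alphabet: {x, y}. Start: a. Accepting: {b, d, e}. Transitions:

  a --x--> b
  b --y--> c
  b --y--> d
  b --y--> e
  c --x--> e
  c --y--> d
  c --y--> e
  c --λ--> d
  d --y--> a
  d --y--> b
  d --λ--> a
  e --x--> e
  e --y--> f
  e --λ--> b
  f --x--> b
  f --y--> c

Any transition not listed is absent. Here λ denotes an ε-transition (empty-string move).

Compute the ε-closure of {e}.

{b, e}

Begin with {e}.
ε-move e → b; add b.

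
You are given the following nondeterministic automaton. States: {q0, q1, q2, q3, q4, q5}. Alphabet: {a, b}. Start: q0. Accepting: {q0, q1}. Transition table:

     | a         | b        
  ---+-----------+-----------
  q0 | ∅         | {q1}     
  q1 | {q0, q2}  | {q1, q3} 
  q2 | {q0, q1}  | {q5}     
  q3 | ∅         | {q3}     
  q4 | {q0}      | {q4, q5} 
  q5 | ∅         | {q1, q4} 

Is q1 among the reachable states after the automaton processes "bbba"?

Start in {q0}.
Read 'b': q0→{q1}; now {q1}.
Read 'b': q1→{q1, q3}; now {q1, q3}.
Read 'b': q1→{q1, q3}, q3→{q3}; now {q1, q3}.
Read 'a': q1→{q0, q2}, q3→∅; now {q0, q2}.
State q1 is not in {q0, q2}.

No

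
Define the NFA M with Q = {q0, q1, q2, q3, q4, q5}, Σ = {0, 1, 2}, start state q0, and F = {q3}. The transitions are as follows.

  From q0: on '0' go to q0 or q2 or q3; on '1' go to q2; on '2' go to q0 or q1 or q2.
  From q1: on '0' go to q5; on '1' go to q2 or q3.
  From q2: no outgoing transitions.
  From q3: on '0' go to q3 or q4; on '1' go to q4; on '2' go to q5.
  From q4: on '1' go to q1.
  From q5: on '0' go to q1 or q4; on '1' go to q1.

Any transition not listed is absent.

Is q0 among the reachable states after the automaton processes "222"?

Yes

Start in {q0}.
Read '2': q0→{q0, q1, q2}; now {q0, q1, q2}.
Read '2': q0→{q0, q1, q2}, q1→∅, q2→∅; now {q0, q1, q2}.
Read '2': q0→{q0, q1, q2}, q1→∅, q2→∅; now {q0, q1, q2}.
State q0 is in {q0, q1, q2}.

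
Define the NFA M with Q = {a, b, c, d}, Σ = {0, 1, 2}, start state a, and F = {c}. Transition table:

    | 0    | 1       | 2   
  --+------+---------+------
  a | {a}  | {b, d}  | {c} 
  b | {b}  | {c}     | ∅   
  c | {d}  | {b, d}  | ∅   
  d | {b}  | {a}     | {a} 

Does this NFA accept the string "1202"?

Yes

Start in {a}.
Read '1': {a} → {b, d}.
Read '2': {b, d} → {a}.
Read '0': {a} → {a}.
Read '2': {a} → {c}.
The final set {c} contains the accepting state c.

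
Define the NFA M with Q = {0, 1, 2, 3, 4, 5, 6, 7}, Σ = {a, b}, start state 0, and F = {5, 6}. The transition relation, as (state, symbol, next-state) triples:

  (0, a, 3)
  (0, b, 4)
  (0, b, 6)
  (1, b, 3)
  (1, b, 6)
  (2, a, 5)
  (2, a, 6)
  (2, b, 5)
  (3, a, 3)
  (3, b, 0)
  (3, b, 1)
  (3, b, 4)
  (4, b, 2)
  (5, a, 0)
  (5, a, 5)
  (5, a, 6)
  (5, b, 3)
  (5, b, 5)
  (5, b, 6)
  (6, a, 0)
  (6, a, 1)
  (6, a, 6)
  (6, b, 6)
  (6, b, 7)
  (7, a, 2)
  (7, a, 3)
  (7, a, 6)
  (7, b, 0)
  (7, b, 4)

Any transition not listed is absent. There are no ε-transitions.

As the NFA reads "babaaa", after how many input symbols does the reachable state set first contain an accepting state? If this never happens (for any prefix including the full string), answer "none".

1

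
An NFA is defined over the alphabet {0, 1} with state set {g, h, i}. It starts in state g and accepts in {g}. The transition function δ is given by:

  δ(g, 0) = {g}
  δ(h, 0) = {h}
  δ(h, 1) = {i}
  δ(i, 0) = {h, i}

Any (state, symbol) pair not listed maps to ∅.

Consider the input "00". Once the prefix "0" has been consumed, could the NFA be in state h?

Start in {g}.
Read '0': g→{g}; now {g}.
State h is not in {g}.

No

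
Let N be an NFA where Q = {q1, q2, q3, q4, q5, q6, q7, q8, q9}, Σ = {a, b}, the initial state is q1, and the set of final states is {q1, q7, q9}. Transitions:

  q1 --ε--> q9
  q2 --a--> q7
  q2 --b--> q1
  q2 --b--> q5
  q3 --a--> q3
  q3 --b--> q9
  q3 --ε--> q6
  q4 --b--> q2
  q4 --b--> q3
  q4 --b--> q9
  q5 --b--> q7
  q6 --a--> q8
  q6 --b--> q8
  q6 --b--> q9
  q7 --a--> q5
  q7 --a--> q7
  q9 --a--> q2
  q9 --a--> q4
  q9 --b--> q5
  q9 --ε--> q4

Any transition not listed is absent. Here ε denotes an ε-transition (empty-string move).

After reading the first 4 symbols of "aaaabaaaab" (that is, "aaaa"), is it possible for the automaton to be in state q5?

Yes

Start: ε-closure({q1}) = {q1, q4, q9}.
Read 'a': {q1, q4, q9} → {q2, q4}.
Read 'a': {q2, q4} → {q7}.
Read 'a': {q7} → {q5, q7}.
Read 'a': {q5, q7} → {q5, q7}.
State q5 is in {q5, q7}.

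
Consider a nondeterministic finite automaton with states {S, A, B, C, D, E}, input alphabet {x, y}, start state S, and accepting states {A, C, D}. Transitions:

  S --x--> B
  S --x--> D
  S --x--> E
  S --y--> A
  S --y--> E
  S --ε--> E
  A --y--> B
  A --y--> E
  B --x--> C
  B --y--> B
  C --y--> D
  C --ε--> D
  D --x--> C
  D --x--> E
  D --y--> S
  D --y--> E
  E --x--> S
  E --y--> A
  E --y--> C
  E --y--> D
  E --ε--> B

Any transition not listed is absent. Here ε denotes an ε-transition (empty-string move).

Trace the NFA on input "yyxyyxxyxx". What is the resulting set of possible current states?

Start: ε-closure({S}) = {S, B, E}.
Read 'y': S→{A, E}, B→{B}, E→{A, C, D}; now {A, B, C, D, E}.
Read 'y': A→{B, E}, B→{B}, C→{D}, D→{S, E}, E→{A, C, D}; now {S, A, B, C, D, E}.
Read 'x': S→{B, D, E}, A→∅, B→{C}, C→∅, D→{C, E}, E→{S}; now {S, B, C, D, E}.
Read 'y': S→{A, E}, B→{B}, C→{D}, D→{S, E}, E→{A, C, D}; now {S, A, B, C, D, E}.
Read 'y': S→{A, E}, A→{B, E}, B→{B}, C→{D}, D→{S, E}, E→{A, C, D}; now {S, A, B, C, D, E}.
Read 'x': S→{B, D, E}, A→∅, B→{C}, C→∅, D→{C, E}, E→{S}; now {S, B, C, D, E}.
Read 'x': S→{B, D, E}, B→{C}, C→∅, D→{C, E}, E→{S}; now {S, B, C, D, E}.
Read 'y': S→{A, E}, B→{B}, C→{D}, D→{S, E}, E→{A, C, D}; now {S, A, B, C, D, E}.
Read 'x': S→{B, D, E}, A→∅, B→{C}, C→∅, D→{C, E}, E→{S}; now {S, B, C, D, E}.
Read 'x': S→{B, D, E}, B→{C}, C→∅, D→{C, E}, E→{S}; now {S, B, C, D, E}.

{S, B, C, D, E}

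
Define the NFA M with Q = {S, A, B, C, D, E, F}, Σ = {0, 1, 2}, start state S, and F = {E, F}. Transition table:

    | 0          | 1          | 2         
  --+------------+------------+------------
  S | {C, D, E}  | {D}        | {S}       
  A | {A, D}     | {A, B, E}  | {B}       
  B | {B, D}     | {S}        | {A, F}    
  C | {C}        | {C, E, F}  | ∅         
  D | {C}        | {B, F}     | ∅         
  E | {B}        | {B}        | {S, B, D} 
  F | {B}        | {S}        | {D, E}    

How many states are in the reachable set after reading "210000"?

Start in {S}.
Read '2': {S} → {S}.
Read '1': {S} → {D}.
Read '0': {D} → {C}.
Read '0': {C} → {C}.
Read '0': {C} → {C}.
Read '0': {C} → {C}.
That set has 1 state.

1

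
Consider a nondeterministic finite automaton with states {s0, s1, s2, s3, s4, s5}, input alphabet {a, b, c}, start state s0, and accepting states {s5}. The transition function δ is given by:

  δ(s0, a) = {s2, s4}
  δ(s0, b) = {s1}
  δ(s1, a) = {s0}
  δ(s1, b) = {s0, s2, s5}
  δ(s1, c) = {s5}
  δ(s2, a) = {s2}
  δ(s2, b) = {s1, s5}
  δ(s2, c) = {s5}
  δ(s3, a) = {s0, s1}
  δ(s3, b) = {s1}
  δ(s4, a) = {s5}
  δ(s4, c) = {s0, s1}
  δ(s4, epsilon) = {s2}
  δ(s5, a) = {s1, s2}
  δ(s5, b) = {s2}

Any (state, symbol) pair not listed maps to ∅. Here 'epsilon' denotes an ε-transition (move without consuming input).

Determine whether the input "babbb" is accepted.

Yes

Start in {s0}.
Read 'b': {s0} → {s1}.
Read 'a': {s1} → {s0}.
Read 'b': {s0} → {s1}.
Read 'b': {s1} → {s0, s2, s5}.
Read 'b': {s0, s2, s5} → {s1, s2, s5}.
The final set {s1, s2, s5} contains the accepting state s5.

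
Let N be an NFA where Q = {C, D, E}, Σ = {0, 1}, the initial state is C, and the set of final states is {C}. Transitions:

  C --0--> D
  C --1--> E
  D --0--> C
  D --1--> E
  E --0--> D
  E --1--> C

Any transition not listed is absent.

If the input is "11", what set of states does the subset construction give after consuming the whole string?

Start in {C}.
Read '1': C→{E}; now {E}.
Read '1': E→{C}; now {C}.

{C}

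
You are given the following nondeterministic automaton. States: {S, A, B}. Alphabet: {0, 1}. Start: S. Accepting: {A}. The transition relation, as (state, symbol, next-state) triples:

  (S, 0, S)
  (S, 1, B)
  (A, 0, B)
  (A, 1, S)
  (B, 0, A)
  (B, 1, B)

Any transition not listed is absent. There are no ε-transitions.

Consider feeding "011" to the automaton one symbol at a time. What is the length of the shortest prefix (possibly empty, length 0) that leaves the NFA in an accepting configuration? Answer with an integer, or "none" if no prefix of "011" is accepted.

none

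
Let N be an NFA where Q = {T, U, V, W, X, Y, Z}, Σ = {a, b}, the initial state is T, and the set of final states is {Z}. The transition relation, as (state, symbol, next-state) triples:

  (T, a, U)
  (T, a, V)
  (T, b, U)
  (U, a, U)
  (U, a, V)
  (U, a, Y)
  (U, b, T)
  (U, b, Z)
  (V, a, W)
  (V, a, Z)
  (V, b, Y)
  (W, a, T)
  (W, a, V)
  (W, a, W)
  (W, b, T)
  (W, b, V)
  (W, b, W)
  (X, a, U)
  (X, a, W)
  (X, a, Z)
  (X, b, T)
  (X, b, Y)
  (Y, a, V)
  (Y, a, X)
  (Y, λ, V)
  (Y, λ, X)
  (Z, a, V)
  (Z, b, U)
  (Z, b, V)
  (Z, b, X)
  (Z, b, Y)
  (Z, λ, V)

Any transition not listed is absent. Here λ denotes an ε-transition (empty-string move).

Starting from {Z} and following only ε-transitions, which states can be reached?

{V, Z}

Begin with {Z}.
ε-move Z → V; add V.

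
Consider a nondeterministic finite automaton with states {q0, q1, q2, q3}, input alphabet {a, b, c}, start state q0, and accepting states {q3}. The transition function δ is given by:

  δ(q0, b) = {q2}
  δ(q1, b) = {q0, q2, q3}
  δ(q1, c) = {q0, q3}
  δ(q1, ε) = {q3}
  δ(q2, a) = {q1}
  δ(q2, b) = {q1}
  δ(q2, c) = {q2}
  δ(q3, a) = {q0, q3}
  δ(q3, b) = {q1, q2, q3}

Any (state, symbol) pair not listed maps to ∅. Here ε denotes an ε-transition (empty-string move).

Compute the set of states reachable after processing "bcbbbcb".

Start in {q0}.
Read 'b': {q0} → {q2}.
Read 'c': {q2} → {q2}.
Read 'b': {q2} → {q1, q3}.
Read 'b': {q1, q3} → {q0, q1, q2, q3}.
Read 'b': {q0, q1, q2, q3} → {q0, q1, q2, q3}.
Read 'c': {q0, q1, q2, q3} → {q0, q2, q3}.
Read 'b': {q0, q2, q3} → {q1, q2, q3}.

{q1, q2, q3}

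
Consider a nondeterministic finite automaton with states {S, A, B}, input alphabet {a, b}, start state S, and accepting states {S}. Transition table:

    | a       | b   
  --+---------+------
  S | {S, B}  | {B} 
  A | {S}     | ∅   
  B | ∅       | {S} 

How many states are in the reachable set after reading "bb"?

1

Start in {S}.
Read 'b': {S} → {B}.
Read 'b': {B} → {S}.
That set has 1 state.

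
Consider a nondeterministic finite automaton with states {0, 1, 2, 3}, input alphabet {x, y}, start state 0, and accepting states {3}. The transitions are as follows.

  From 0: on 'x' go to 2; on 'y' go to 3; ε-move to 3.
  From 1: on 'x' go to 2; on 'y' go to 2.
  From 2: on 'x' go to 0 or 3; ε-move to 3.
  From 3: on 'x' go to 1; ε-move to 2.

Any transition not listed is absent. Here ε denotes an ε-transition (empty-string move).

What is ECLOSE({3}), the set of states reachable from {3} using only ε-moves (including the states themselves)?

{2, 3}

Begin with {3}.
ε-move 3 → 2; add 2.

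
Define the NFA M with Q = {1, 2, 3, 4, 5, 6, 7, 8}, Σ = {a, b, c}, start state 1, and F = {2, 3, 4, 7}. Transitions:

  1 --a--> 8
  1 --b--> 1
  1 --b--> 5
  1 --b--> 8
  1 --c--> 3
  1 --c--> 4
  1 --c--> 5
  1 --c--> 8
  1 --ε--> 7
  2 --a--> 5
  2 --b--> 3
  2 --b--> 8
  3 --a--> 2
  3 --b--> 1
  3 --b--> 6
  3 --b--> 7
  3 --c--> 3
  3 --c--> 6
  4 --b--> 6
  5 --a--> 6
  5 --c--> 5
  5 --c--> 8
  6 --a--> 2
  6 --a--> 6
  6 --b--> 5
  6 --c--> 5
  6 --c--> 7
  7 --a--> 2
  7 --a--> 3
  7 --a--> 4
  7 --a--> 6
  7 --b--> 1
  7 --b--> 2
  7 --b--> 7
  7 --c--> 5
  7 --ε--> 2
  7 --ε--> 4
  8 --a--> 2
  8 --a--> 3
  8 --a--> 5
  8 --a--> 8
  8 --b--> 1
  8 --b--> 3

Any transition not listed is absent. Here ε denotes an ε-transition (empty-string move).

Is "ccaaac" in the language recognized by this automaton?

Yes

Start: ε-closure({1}) = {1, 2, 4, 7}.
Read 'c': {1, 2, 4, 7} → {3, 4, 5, 8}.
Read 'c': {3, 4, 5, 8} → {3, 5, 6, 8}.
Read 'a': {3, 5, 6, 8} → {2, 3, 5, 6, 8}.
Read 'a': {2, 3, 5, 6, 8} → {2, 3, 5, 6, 8}.
Read 'a': {2, 3, 5, 6, 8} → {2, 3, 5, 6, 8}.
Read 'c': {2, 3, 5, 6, 8} → {2, 3, 4, 5, 6, 7, 8}.
The final set {2, 3, 4, 5, 6, 7, 8} contains the accepting states 2, 3, 4, 7.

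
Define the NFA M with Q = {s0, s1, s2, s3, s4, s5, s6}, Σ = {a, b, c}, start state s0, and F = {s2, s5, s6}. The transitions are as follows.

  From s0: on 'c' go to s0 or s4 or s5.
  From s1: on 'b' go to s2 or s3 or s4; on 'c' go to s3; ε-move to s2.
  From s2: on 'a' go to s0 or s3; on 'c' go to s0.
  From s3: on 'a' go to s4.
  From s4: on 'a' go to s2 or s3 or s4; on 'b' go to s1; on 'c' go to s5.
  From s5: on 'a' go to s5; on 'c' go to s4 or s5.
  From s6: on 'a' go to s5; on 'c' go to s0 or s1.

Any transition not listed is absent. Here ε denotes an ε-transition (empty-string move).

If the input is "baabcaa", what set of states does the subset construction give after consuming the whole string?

∅

Start in {s0}.
Read 'b': s0→∅; now ∅.
The set is empty and remains empty for the remaining 6 symbols.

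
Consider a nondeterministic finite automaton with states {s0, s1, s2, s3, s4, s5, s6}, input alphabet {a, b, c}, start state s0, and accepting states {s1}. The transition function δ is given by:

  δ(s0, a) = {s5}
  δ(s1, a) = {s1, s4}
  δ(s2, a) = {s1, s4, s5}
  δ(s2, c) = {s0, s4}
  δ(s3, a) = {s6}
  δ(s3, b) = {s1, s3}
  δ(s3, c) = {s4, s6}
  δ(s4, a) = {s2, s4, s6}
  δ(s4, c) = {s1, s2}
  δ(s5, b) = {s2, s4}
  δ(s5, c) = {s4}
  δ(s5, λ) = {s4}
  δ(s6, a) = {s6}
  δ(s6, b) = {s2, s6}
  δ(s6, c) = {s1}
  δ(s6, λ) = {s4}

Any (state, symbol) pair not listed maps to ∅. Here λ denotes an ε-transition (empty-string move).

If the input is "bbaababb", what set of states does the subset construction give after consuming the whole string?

∅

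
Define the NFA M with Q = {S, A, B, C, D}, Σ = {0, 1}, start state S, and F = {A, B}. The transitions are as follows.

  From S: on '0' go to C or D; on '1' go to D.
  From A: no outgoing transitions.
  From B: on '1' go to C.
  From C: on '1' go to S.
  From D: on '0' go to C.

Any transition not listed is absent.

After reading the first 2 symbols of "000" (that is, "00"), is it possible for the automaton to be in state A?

Start in {S}.
Read '0': S→{C, D}; now {C, D}.
Read '0': C→∅, D→{C}; now {C}.
State A is not in {C}.

No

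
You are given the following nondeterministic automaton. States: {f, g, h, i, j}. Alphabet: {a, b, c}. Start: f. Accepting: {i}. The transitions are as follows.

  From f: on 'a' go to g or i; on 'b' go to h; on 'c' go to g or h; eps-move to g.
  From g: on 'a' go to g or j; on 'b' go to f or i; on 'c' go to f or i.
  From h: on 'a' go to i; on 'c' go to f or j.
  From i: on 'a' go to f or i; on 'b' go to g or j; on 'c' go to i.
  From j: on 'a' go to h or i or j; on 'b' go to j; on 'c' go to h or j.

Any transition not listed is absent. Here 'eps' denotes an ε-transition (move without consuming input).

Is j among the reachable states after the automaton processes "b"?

No

Start: ε-closure({f}) = {f, g}.
Read 'b': f→{h}, g→{f, i}; union {f, h, i}; ε-closure = {f, g, h, i}.
State j is not in {f, g, h, i}.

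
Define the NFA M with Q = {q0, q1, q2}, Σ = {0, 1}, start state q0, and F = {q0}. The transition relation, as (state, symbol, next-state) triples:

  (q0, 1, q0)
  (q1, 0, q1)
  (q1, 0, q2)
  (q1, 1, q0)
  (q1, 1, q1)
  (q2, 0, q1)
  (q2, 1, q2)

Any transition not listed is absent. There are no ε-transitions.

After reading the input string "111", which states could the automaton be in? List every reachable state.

{q0}

Start in {q0}.
Read '1': q0→{q0}; now {q0}.
Read '1': q0→{q0}; now {q0}.
Read '1': q0→{q0}; now {q0}.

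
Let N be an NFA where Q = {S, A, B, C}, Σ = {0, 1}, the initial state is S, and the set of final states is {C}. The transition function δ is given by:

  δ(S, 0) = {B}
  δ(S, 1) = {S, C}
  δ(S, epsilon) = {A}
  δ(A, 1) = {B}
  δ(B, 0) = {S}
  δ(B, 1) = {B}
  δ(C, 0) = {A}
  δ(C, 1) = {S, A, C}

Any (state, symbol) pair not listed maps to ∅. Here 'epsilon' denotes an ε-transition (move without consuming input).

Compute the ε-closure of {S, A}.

{S, A}

Begin with {S, A}.
No ε-moves leave this set, so the closure equals the set itself.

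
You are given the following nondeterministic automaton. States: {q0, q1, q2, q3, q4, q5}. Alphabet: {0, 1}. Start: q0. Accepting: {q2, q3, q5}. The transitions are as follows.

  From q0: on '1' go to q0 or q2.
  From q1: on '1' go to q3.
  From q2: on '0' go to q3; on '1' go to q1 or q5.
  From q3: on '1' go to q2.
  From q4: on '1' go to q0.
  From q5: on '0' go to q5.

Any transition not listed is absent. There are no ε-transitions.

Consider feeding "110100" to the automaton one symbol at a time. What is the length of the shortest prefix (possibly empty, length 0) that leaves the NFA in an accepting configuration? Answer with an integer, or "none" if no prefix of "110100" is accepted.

1

Start in {q0}.
Read '1': {q0} → {q0, q2}.
None of the earlier sets intersect F, but {q0, q2} does.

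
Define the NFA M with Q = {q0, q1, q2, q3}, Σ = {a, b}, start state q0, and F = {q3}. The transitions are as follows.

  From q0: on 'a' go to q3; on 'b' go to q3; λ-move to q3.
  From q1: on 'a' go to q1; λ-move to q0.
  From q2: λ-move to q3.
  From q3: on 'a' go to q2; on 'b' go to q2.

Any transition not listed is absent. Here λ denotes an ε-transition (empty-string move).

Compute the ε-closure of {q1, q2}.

Begin with {q1, q2}.
ε-move q1 → q0; add q0.
ε-move q0 → q3; add q3.

{q0, q1, q2, q3}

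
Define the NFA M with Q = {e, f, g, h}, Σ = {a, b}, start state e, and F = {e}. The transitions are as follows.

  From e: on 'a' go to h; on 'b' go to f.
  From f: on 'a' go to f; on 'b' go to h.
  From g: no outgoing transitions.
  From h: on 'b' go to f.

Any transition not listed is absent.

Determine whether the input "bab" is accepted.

No

Start in {e}.
Read 'b': {e} → {f}.
Read 'a': {f} → {f}.
Read 'b': {f} → {h}.
The final set {h} contains no accepting state.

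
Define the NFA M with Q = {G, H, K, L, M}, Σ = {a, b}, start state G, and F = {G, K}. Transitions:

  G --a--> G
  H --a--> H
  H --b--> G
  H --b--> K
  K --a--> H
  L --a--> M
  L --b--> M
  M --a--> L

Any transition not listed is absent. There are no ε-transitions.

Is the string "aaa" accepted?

Start in {G}.
Read 'a': {G} → {G}.
Read 'a': {G} → {G}.
Read 'a': {G} → {G}.
The final set {G} contains the accepting state G.

Yes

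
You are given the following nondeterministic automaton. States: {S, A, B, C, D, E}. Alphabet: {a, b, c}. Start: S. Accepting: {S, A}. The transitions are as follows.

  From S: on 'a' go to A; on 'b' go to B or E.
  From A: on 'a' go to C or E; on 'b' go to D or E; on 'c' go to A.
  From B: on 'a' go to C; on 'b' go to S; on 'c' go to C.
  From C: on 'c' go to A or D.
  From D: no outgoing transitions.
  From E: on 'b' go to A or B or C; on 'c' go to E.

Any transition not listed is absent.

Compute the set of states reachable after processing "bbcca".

{C, E}

Start in {S}.
Read 'b': S→{B, E}; now {B, E}.
Read 'b': B→{S}, E→{A, B, C}; now {S, A, B, C}.
Read 'c': S→∅, A→{A}, B→{C}, C→{A, D}; now {A, C, D}.
Read 'c': A→{A}, C→{A, D}, D→∅; now {A, D}.
Read 'a': A→{C, E}, D→∅; now {C, E}.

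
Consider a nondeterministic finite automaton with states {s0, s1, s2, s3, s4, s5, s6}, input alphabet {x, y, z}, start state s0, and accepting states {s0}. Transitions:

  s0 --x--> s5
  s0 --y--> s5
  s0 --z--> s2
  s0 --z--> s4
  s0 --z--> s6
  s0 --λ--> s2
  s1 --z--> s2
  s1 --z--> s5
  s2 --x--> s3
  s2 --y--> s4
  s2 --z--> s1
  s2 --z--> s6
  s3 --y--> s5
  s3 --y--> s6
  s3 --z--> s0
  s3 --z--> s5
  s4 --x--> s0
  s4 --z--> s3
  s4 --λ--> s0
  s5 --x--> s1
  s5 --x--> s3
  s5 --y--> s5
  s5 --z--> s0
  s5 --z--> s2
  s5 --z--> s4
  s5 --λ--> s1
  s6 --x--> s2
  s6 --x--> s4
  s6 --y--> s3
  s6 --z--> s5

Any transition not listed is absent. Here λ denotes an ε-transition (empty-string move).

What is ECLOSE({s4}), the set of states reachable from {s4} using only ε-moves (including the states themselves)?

Begin with {s4}.
ε-move s4 → s0; add s0.
ε-move s0 → s2; add s2.

{s0, s2, s4}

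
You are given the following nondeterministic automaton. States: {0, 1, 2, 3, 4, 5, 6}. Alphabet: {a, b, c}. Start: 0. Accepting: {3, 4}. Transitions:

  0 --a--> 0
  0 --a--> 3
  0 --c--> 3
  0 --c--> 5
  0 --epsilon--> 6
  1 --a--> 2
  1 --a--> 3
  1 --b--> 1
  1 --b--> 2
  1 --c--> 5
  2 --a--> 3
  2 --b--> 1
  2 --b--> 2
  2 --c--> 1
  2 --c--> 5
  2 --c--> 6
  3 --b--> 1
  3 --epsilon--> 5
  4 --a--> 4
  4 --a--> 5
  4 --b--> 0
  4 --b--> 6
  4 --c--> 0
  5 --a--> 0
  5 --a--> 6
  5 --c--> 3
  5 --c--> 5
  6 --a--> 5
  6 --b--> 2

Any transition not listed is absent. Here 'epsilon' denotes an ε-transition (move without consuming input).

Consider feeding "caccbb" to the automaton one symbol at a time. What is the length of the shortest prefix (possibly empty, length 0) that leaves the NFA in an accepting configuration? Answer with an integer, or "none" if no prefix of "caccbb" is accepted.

Start: ε-closure({0}) = {0, 6}.
Read 'c': {0, 6} → {3, 5}.
None of the earlier sets intersect F, but {3, 5} does.

1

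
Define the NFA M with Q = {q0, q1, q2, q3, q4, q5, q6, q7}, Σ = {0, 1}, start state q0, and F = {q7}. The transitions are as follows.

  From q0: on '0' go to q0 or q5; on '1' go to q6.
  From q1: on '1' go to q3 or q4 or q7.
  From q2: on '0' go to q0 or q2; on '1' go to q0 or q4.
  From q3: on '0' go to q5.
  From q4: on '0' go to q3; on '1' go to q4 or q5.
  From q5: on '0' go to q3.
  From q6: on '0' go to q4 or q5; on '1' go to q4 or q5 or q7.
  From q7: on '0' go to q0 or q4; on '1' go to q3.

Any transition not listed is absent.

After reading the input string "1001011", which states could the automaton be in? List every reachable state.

∅

Start in {q0}.
Read '1': q0→{q6}; now {q6}.
Read '0': q6→{q4, q5}; now {q4, q5}.
Read '0': q4→{q3}, q5→{q3}; now {q3}.
Read '1': q3→∅; now ∅.
The set is empty and remains empty for the remaining 3 symbols.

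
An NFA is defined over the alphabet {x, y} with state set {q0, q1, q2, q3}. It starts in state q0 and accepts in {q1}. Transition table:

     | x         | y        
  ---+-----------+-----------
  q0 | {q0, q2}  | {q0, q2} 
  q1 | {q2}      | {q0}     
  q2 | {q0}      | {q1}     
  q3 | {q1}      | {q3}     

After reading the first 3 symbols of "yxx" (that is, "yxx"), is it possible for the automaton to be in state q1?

No

Start in {q0}.
Read 'y': {q0} → {q0, q2}.
Read 'x': {q0, q2} → {q0, q2}.
Read 'x': {q0, q2} → {q0, q2}.
State q1 is not in {q0, q2}.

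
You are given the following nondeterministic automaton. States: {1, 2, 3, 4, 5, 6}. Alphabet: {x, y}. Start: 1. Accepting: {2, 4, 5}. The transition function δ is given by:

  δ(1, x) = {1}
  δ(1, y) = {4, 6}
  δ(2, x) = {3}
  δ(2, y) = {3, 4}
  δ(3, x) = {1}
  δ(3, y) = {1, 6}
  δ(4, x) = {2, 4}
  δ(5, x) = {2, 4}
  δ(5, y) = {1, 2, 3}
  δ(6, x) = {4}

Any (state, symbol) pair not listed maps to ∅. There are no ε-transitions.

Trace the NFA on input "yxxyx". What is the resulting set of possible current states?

{1, 2, 4}

Start in {1}.
Read 'y': 1→{4, 6}; now {4, 6}.
Read 'x': 4→{2, 4}, 6→{4}; now {2, 4}.
Read 'x': 2→{3}, 4→{2, 4}; now {2, 3, 4}.
Read 'y': 2→{3, 4}, 3→{1, 6}, 4→∅; now {1, 3, 4, 6}.
Read 'x': 1→{1}, 3→{1}, 4→{2, 4}, 6→{4}; now {1, 2, 4}.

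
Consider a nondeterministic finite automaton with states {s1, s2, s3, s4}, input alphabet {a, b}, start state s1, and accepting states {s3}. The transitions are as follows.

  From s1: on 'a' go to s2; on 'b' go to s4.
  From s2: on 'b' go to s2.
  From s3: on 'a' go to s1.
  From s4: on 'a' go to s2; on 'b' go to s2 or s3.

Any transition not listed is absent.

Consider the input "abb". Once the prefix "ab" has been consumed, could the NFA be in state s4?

Start in {s1}.
Read 'a': s1→{s2}; now {s2}.
Read 'b': s2→{s2}; now {s2}.
State s4 is not in {s2}.

No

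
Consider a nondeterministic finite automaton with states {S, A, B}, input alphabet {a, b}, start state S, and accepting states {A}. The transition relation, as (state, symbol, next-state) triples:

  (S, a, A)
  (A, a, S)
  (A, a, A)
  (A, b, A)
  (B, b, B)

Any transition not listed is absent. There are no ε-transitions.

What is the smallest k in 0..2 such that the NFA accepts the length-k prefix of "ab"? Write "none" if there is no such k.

1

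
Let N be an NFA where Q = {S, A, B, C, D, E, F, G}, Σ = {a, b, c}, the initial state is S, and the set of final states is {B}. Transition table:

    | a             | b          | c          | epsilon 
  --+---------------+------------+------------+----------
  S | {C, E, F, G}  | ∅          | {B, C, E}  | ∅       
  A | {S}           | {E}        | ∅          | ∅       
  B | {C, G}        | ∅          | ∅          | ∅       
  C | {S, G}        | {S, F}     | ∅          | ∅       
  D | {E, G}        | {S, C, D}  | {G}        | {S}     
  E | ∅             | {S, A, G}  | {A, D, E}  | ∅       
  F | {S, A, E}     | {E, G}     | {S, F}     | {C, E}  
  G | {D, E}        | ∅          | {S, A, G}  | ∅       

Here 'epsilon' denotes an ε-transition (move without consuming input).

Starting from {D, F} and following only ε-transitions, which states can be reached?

Begin with {D, F}.
ε-move D → S; add S.
ε-move F → C; add C.
ε-move F → E; add E.

{S, C, D, E, F}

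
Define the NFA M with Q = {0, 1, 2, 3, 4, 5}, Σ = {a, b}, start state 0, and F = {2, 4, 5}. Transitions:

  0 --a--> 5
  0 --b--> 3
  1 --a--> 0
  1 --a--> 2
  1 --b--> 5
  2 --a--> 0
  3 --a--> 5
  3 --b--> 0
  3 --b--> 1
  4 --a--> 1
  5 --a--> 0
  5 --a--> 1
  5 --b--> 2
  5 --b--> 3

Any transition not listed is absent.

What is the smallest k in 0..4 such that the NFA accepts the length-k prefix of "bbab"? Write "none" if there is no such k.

Start in {0}.
Read 'b': 0→{3}; now {3}.
Read 'b': 3→{0, 1}; now {0, 1}.
Read 'a': 0→{5}, 1→{0, 2}; now {0, 2, 5}.
None of the earlier sets intersect F, but {0, 2, 5} does.

3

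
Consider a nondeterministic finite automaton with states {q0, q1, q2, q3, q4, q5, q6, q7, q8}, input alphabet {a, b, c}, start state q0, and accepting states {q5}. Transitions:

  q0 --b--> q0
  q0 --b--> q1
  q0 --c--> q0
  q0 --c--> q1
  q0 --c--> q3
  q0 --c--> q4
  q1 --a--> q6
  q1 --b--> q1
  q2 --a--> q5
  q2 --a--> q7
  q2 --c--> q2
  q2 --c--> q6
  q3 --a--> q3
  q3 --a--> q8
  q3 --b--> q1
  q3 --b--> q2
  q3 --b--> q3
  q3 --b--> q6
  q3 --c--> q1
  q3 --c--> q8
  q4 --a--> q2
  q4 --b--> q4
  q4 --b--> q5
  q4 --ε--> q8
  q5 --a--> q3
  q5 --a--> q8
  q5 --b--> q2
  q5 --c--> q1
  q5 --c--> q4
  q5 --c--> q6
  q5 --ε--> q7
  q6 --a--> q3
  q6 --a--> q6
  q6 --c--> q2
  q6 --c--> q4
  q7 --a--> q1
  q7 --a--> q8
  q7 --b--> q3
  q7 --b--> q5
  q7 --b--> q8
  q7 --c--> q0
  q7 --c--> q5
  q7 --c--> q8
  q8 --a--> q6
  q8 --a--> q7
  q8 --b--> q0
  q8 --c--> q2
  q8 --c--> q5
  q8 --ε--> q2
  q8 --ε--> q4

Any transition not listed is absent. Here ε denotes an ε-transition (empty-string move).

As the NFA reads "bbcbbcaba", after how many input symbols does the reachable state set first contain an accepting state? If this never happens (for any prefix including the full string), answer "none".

4

Start in {q0}.
Read 'b': q0→{q0, q1}; now {q0, q1}.
Read 'b': q0→{q0, q1}, q1→{q1}; now {q0, q1}.
Read 'c': q0→{q0, q1, q3, q4}, q1→∅; union {q0, q1, q3, q4}; ε-closure = {q0, q1, q2, q3, q4, q8}.
Read 'b': q0→{q0, q1}, q1→{q1}, q2→∅, q3→{q1, q2, q3, q6}, q4→{q4, q5}, q8→{q0}; union {q0, q1, q2, q3, q4, q5, q6}; ε-closure = {q0, q1, q2, q3, q4, q5, q6, q7, q8}.
None of the earlier sets intersect F, but {q0, q1, q2, q3, q4, q5, q6, q7, q8} does.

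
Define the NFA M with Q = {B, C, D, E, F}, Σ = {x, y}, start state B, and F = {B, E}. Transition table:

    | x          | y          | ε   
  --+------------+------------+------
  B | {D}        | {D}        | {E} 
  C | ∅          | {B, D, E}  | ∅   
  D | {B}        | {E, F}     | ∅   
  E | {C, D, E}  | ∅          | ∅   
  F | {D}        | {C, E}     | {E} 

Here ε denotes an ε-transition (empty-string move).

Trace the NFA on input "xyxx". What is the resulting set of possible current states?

{B, C, D, E}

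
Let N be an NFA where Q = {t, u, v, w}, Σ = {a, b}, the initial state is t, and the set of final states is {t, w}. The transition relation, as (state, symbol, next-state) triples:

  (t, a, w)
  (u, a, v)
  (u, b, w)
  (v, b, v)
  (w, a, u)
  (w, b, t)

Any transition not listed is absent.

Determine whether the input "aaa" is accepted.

Start in {t}.
Read 'a': t→{w}; now {w}.
Read 'a': w→{u}; now {u}.
Read 'a': u→{v}; now {v}.
The final set {v} contains no accepting state.

No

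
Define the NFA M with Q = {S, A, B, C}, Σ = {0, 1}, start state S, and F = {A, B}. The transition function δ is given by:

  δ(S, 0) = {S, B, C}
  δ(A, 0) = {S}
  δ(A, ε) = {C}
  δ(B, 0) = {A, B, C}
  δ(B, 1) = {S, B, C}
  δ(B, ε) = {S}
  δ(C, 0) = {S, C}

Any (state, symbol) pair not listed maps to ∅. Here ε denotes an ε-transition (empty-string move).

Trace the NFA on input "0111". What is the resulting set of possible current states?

{S, B, C}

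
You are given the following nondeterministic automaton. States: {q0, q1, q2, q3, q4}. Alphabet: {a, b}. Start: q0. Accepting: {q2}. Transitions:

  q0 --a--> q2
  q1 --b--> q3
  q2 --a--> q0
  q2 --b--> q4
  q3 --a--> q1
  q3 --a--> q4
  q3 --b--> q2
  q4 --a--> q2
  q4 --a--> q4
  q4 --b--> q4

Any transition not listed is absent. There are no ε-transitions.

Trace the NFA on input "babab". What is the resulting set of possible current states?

Start in {q0}.
Read 'b': q0→∅; now ∅.
The set is empty and remains empty for the remaining 4 symbols.

∅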